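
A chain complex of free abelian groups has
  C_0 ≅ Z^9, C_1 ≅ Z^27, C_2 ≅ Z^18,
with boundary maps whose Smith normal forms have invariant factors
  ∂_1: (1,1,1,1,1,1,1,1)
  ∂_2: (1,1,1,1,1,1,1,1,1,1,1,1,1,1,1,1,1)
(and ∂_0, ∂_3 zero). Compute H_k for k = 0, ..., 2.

H_0: b_0 = 9 − 0 − 8 = 1; torsion from ∂_1 factors > 1: none. So H_0 = Z.
H_1: b_1 = 27 − 8 − 17 = 2; torsion from ∂_2 factors > 1: none. So H_1 = Z^2.
H_2: b_2 = 18 − 17 − 0 = 1; torsion from ∂_3 factors > 1: none. So H_2 = Z.

H_0 = Z,  H_1 = Z^2,  H_2 = Z.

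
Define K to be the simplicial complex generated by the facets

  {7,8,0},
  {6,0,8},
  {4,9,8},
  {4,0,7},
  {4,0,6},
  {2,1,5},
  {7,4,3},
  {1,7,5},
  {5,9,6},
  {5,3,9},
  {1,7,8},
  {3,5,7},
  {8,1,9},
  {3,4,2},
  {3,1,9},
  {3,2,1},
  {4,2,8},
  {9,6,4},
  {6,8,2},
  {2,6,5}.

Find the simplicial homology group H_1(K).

Take the total order 0 < 1 < 2 < 3 < 4 < 5 < 6 < 7 < 8 < 9 on the vertex set. Then K (dimension 2) consists of the simplices:

  0-simplices (10): [0], [1], [2], [3], [4], [5], [6], [7], [8], [9]
  1-simplices (30): (30 of them)
  2-simplices (20): (20 of them)

giving chain groups C_0 ≅ Z^10, C_1 ≅ Z^30, C_2 ≅ Z^20.

∂_1: C_1 → C_0 sends each edge [p,q] (with p < q) to q − p. For instance
  ∂[1,9] = [9] − [1].
The 10×30 boundary matrix has rank 9 and Smith normal form diag(1,1,1,1,1,1,1,1,1).

Boundary ∂_2: C_2 → C_1 maps a triangle to the signed sum of its edges. For instance
  ∂[3,5,9] = [5,9] − [3,9] + [3,5],
  ∂[1,8,9] = [8,9] − [1,9] + [1,8].
The 30×20 boundary matrix has rank 20 and Smith normal form diag(1,1,1,1,1,1,1,1,1,1,1,1,1,1,1,1,1,1,1,2).

Now H_k = ker ∂_k / im ∂_{k+1}, so:

  H_1: rank ker ∂_1 − rank ∂_2 = (30 − 9) − 20 = 1, and ∂_2 has invariant factor 2 > 1, so H_1 = Z ⊕ Z/2.

(K is a triangulation of the Klein bottle.)

H_1 = Z ⊕ Z/2.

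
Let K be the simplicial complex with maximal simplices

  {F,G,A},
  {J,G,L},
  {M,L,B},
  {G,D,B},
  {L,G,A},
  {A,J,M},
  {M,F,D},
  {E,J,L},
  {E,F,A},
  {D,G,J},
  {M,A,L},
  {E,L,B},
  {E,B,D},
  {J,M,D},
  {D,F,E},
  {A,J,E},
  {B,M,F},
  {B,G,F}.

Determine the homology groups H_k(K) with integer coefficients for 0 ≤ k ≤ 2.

H_0 = Z,  H_1 = Z ⊕ Z/2,  H_2 = 0.

Take the total order A < B < D < E < F < G < J < L < M on the vertex set. Then K (dimension 2) consists of the simplices:

  0-simplices (9): A, B, D, E, F, G, J, L, M
  1-simplices (27): AE, AF, AG, AJ, AL, AM, BD, BE, BF, BG, BL, BM, DE, DF, DG, DJ, DM, EF, EJ, EL, FG, FM, GJ, GL, JL, JM, LM
  2-simplices (18): AEF, AEJ, AFG, AGL, AJM, ALM, BDE, BDG, BEL, BFG, BFM, BLM, DEF, DFM, DGJ, DJM, EJL, GJL

giving chain groups C_0 ≅ Z^9, C_1 ≅ Z^27, C_2 ≅ Z^18.

Boundary ∂_1: C_1 → C_0 maps an edge to its endpoints' difference, ∂[p,q] = q − p. For instance
  ∂AL = L − A.
The 9×27 boundary matrix has rank 8 and Smith normal form diag(1,1,1,1,1,1,1,1).

The boundary map ∂_2: C_2 → C_1 maps a triangle to the signed sum of its edges. For instance
  ∂GJL = JL − GL + GJ,
  ∂DEF = EF − DF + DE.
This gives a 27×18 integer matrix of rank 18; reducing to Smith normal form yields diagonal entries (1,1,1,1,1,1,1,1,1,1,1,1,1,1,1,1,1,2).

Reading off H_k = ker ∂_k / im ∂_{k+1}:

  H_0: rank C_0 − rank ∂_1 = 9 − 8 = 1, and the invariant factors of ∂_1 are all 1, so H_0 = Z.
  H_1: rank ker ∂_1 − rank ∂_2 = (27 − 8) − 18 = 1, and ∂_2 has invariant factor 2 > 1, so H_1 = Z ⊕ Z/2.
  H_2: rank ker ∂_2 − rank ∂_3 = (18 − 18) − 0 = 0, and there is no ∂_3, so H_2 = 0.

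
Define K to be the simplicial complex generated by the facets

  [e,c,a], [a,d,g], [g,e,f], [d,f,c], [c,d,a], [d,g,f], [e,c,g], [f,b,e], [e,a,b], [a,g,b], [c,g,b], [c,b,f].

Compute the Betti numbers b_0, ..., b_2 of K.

b_0 = 1, b_1 = 0, b_2 = 0.

Fix the vertex order a < b < c < d < e < f < g and write every simplex with vertices in increasing order. Then dim K = 2 and the simplices of K are:

  0-simplices (7): a, b, c, d, e, f, g
  1-simplices (18): ab, ac, ad, ae, ag, bc, be, bf, bg, cd, ce, cf, cg, df, dg, ef, eg, fg
  2-simplices (12): abe, abg, acd, ace, adg, bcf, bcg, bef, cdf, ceg, dfg, efg

so the chain groups are C_0 ≅ Z^7, C_1 ≅ Z^18, C_2 ≅ Z^12.

∂_1: C_1 → C_0 maps an edge to its endpoints' difference, ∂[p,q] = q − p. For instance
  ∂cd = d − c.
The 7×18 boundary matrix has rank 6 and Smith normal form diag(1,1,1,1,1,1).

The boundary map ∂_2: C_2 → C_1 acts by ∂[p,q,r] = [q,r] − [p,r] + [p,q]. For instance
  ∂adg = dg − ag + ad,
  ∂dfg = fg − dg + df.
The 18×12 boundary matrix has rank 12 and Smith normal form diag(1,1,1,1,1,1,1,1,1,1,1,2).

Computing H_k = (kernel of ∂_k) / (image of ∂_{k+1}):

  H_0: rank C_0 − rank ∂_1 = 7 − 6 = 1, and the invariant factors of ∂_1 are all 1, so H_0 = Z.
  H_1: rank ker ∂_1 − rank ∂_2 = (18 − 6) − 12 = 0, and ∂_2 has invariant factor 2 > 1, so H_1 = Z_2.
  H_2: rank ker ∂_2 − rank ∂_3 = (12 − 12) − 0 = 0, and there is no ∂_3, so H_2 = 0.

(K is a triangulation of the real projective plane RP^2.)

Hence the Betti numbers are b_0 = 1, b_1 = 0, b_2 = 0.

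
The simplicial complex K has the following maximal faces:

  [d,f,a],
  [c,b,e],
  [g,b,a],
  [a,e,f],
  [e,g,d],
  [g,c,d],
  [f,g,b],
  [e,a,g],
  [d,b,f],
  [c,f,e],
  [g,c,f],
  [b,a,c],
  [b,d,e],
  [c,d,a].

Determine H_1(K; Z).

H_1 = Z^2.

Fix the vertex order a < b < c < d < e < f < g and write every simplex with vertices in increasing order. Then dim K = 2 and the simplices of K are:

  0-simplices (7): a, b, c, d, e, f, g
  1-simplices (21): ab, ac, ad, ae, af, ag, bc, bd, be, bf, bg, cd, ce, cf, cg, de, df, dg, ef, eg, fg
  2-simplices (14): abc, abg, acd, adf, aef, aeg, bce, bde, bdf, bfg, cdg, cef, cfg, deg

giving chain groups C_0 ≅ Z^7, C_1 ≅ Z^21, C_2 ≅ Z^14.

The boundary map ∂_1: C_1 → C_0 maps an edge to its endpoints' difference, ∂[p,q] = q − p.
The resulting 7×21 matrix has rank 6, and its Smith normal form has invariant factors (1,1,1,1,1,1).

Boundary ∂_2: C_2 → C_1 sends each 2-simplex [p,q,r] to [q,r] − [p,r] + [p,q]. For instance
  ∂aef = ef − af + ae,
  ∂bfg = fg − bg + bf.
This gives a 21×14 integer matrix of rank 13; reducing to Smith normal form yields diagonal entries (1,1,1,1,1,1,1,1,1,1,1,1,1).

Computing H_k = (kernel of ∂_k) / (image of ∂_{k+1}):

  H_1: rank ker ∂_1 − rank ∂_2 = (21 − 6) − 13 = 2, and the invariant factors of ∂_2 are all 1, so H_1 = Z^2.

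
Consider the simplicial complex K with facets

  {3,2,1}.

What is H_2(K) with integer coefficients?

H_2 = 0.

Fix the vertex order 1 < 2 < 3 and write every simplex with vertices in increasing order. Then dim K = 2 and the simplices of K are:

  0-simplices (3): [1], [2], [3]
  1-simplices (3): [1,2], [1,3], [2,3]
  2-simplices (1): [1,2,3]

Hence C_0 ≅ Z^3, C_1 ≅ Z^3, C_2 ≅ Z^1.

∂_1: C_1 → C_0 maps an edge to its endpoints' difference, ∂[p,q] = q − p. For instance
  ∂[1,2] = [2] − [1].
As a 3×3 matrix over Z this has rank 2, with invariant factors (1,1).

∂_2: C_2 → C_1 maps a triangle to the signed sum of its edges. For instance
  ∂[1,2,3] = [2,3] − [1,3] + [1,2].
The resulting 3×1 matrix has rank 1, and its Smith normal form has invariant factors (1).

From H_k ≅ ker(∂_k) / im(∂_{k+1}) we obtain:

  H_2: rank ker ∂_2 − rank ∂_3 = (1 − 1) − 0 = 0, and there is no ∂_3, so H_2 ≅ 0.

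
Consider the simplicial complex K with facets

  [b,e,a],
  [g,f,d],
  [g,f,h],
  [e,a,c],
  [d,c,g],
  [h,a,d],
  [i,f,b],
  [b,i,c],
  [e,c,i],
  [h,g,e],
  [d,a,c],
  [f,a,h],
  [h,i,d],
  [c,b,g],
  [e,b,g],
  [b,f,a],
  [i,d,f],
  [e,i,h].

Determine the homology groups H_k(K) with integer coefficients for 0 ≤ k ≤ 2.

H_0 = Z,  H_1 = Z × Z/2,  H_2 = 0.

Take the total order a < b < c < d < e < f < g < h < i on the vertex set. Then K (dimension 2) consists of the simplices:

  0-simplices (9): a, b, c, d, e, f, g, h, i
  1-simplices (27): ab, ac, ad, ae, af, ah, bc, be, bf, bg, bi, cd, ce, cg, ci, df, dg, dh, di, eg, eh, ei, fg, fh, fi, gh, hi
  2-simplices (18): abe, abf, acd, ace, adh, afh, bcg, bci, beg, bfi, cdg, cei, dfg, dfi, dhi, egh, ehi, fgh

Hence C_0 ≅ Z^9, C_1 ≅ Z^27, C_2 ≅ Z^18.

∂_1: C_1 → C_0 is given by ∂[p,q] = [q] − [p].
The 9×27 boundary matrix has rank 8 and Smith normal form diag(1,1,1,1,1,1,1,1).

∂_2: C_2 → C_1 acts by ∂[p,q,r] = [q,r] − [p,r] + [p,q]. For instance
  ∂abe = be − ae + ab,
  ∂dhi = hi − di + dh.
The resulting 27×18 matrix has rank 18, and its Smith normal form has invariant factors (1,1,1,1,1,1,1,1,1,1,1,1,1,1,1,1,1,2).

Computing H_k = (kernel of ∂_k) / (image of ∂_{k+1}):

  H_0: rank C_0 − rank ∂_1 = 9 − 8 = 1, and the invariant factors of ∂_1 are all 1, so H_0 ≅ Z.
  H_1: rank ker ∂_1 − rank ∂_2 = (27 − 8) − 18 = 1, and ∂_2 has invariant factor 2 > 1, so H_1 ≅ Z × Z/2.
  H_2: rank ker ∂_2 − rank ∂_3 = (18 − 18) − 0 = 0, and there is no ∂_3, so H_2 ≅ 0.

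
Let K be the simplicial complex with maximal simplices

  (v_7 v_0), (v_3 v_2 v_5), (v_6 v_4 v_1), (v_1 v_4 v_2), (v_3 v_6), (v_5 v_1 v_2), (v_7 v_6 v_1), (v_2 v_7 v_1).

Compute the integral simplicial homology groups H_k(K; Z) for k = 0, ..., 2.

We work with the vertex ordering v_0 < v_1 < v_2 < v_3 < v_4 < v_5 < v_6 < v_7. The simplices of K, each written with vertices in increasing order, are:

  0-simplices (8): [v_0], [v_1], [v_2], [v_3], [v_4], [v_5], [v_6], [v_7]
  1-simplices (14): [v_0,v_7], [v_1,v_2], [v_1,v_4], [v_1,v_5], [v_1,v_6], [v_1,v_7], [v_2,v_3], [v_2,v_4], [v_2,v_5], [v_2,v_7], [v_3,v_5], [v_3,v_6], [v_4,v_6], [v_6,v_7]
  2-simplices (6): [v_1,v_2,v_4], [v_1,v_2,v_5], [v_1,v_2,v_7], [v_1,v_4,v_6], [v_1,v_6,v_7], [v_2,v_3,v_5]

Hence C_0 ≅ Z^8, C_1 ≅ Z^14, C_2 ≅ Z^6.

∂_1: C_1 → C_0 maps an edge to its endpoints' difference, ∂[p,q] = q − p.
As a 8×14 matrix over Z this has rank 7, with invariant factors (1,1,1,1,1,1,1).

The boundary map ∂_2: C_2 → C_1 acts by ∂[p,q,r] = [q,r] − [p,r] + [p,q]. For instance
  ∂[v_1,v_6,v_7] = [v_6,v_7] − [v_1,v_7] + [v_1,v_6],
  ∂[v_1,v_2,v_7] = [v_2,v_7] − [v_1,v_7] + [v_1,v_2].
This gives a 14×6 integer matrix of rank 6; reducing to Smith normal form yields diagonal entries (1,1,1,1,1,1).

From H_k ≅ ker(∂_k) / im(∂_{k+1}) we obtain:

  H_0: rank C_0 − rank ∂_1 = 8 − 7 = 1, and the invariant factors of ∂_1 are all 1, so H_0 ≅ Z.
  H_1: rank ker ∂_1 − rank ∂_2 = (14 − 7) − 6 = 1, and the invariant factors of ∂_2 are all 1, so H_1 ≅ Z.
  H_2: rank ker ∂_2 − rank ∂_3 = (6 − 6) − 0 = 0, and there is no ∂_3, so H_2 ≅ 0.

H_0 ≅ Z,  H_1 ≅ Z,  H_2 = 0.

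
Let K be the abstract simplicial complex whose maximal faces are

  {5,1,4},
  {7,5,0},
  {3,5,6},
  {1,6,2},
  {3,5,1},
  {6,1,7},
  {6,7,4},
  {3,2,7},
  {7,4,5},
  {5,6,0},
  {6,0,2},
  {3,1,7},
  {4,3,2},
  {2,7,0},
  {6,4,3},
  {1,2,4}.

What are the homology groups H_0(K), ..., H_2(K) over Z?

H_0 = Z,  H_1 = Z^2,  H_2 = Z.

Take the total order 0 < 1 < 2 < 3 < 4 < 5 < 6 < 7 on the vertex set. Then K (dimension 2) consists of the simplices:

  0-simplices (8): [0], [1], [2], [3], [4], [5], [6], [7]
  1-simplices (24): (24 of them)
  2-simplices (16): [0,2,6], [0,2,7], [0,5,6], [0,5,7], [1,2,4], [1,2,6], [1,3,5], [1,3,7], [1,4,5], [1,6,7], [2,3,4], [2,3,7], [3,4,6], [3,5,6], [4,5,7], [4,6,7]

Hence C_0 ≅ Z^8, C_1 ≅ Z^24, C_2 ≅ Z^16.

Boundary ∂_1: C_1 → C_0 maps an edge to its endpoints' difference, ∂[p,q] = q − p.
The 8×24 boundary matrix has rank 7 and Smith normal form diag(1,1,1,1,1,1,1).

The boundary map ∂_2: C_2 → C_1 maps a triangle to the signed sum of its edges. For instance
  ∂[2,3,4] = [3,4] − [2,4] + [2,3],
  ∂[1,6,7] = [6,7] − [1,7] + [1,6].
The 24×16 boundary matrix has rank 15 and Smith normal form diag(1,1,1,1,1,1,1,1,1,1,1,1,1,1,1).

Computing H_k = (kernel of ∂_k) / (image of ∂_{k+1}):

  H_0: rank C_0 − rank ∂_1 = 8 − 7 = 1, and the invariant factors of ∂_1 are all 1, so H_0 = Z.
  H_1: rank ker ∂_1 − rank ∂_2 = (24 − 7) − 15 = 2, and the invariant factors of ∂_2 are all 1, so H_1 = Z^2.
  H_2: rank ker ∂_2 − rank ∂_3 = (16 − 15) − 0 = 1, and there is no ∂_3, so H_2 = Z.

(K is a triangulation of the torus T^2.)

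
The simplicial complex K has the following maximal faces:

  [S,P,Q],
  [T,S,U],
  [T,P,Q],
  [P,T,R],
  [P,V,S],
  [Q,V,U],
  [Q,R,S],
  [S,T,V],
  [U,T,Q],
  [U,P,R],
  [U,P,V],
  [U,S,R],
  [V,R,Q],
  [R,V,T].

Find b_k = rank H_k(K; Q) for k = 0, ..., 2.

Take the total order P < Q < R < S < T < U < V on the vertex set. Then K (dimension 2) consists of the simplices:

  0-simplices (7): P, Q, R, S, T, U, V
  1-simplices (21): PQ, PR, PS, PT, PU, PV, QR, QS, QT, QU, QV, RS, RT, RU, RV, ST, SU, SV, TU, TV, UV
  2-simplices (14): PQS, PQT, PRT, PRU, PSV, PUV, QRS, QRV, QTU, QUV, RSU, RTV, STU, STV

Hence C_0 ≅ Z^7, C_1 ≅ Z^21, C_2 ≅ Z^14.

Boundary ∂_1: C_1 → C_0 maps an edge to its endpoints' difference, ∂[p,q] = q − p.
The 7×21 boundary matrix has rank 6 and Smith normal form diag(1,1,1,1,1,1).

Boundary ∂_2: C_2 → C_1 acts by ∂[p,q,r] = [q,r] − [p,r] + [p,q]. For instance
  ∂RSU = SU − RU + RS,
  ∂PRT = RT − PT + PR.
The resulting 21×14 matrix has rank 13, and its Smith normal form has invariant factors (1,1,1,1,1,1,1,1,1,1,1,1,1).

Reading off H_k = ker ∂_k / im ∂_{k+1}:

  H_0: rank C_0 − rank ∂_1 = 7 − 6 = 1, and the invariant factors of ∂_1 are all 1, so H_0 = Z.
  H_1: rank ker ∂_1 − rank ∂_2 = (21 − 6) − 13 = 2, and the invariant factors of ∂_2 are all 1, so H_1 = Z^2.
  H_2: rank ker ∂_2 − rank ∂_3 = (14 − 13) − 0 = 1, and there is no ∂_3, so H_2 = Z.

As a check, the Euler characteristic is 7 − 21 + 14 = 0, which agrees with 1 − 2 + 1 = 0.
(K is a triangulation of the torus T^2.)

Hence the Betti numbers are b_0 = 1, b_1 = 2, b_2 = 1.

b_0 = 1, b_1 = 2, b_2 = 1.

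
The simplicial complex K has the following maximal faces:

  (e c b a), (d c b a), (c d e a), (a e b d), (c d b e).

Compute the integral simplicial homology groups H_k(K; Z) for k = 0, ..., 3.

H_0 ≅ Z,  H_1 = 0,  H_2 = 0,  H_3 ≅ Z.

Fix the vertex order a < b < c < d < e and write every simplex with vertices in increasing order. Then dim K = 3 and the simplices of K are:

  0-simplices (5): a, b, c, d, e
  1-simplices (10): ab, ac, ad, ae, bc, bd, be, cd, ce, de
  2-simplices (10): abc, abd, abe, acd, ace, ade, bcd, bce, bde, cde
  3-simplices (5): abcd, abce, abde, acde, bcde

Hence C_0 ≅ Z^5, C_1 ≅ Z^10, C_2 ≅ Z^10, C_3 ≅ Z^5.

∂_1: C_1 → C_0 maps an edge to its endpoints' difference, ∂[p,q] = q − p. For instance
  ∂ac = c − a.
As a 5×10 matrix over Z this has rank 4, with invariant factors (1,1,1,1).

Boundary ∂_2: C_2 → C_1 acts by ∂[p,q,r] = [q,r] − [p,r] + [p,q]. For instance
  ∂abe = be − ae + ab,
  ∂bcd = cd − bd + bc.
The resulting 10×10 matrix has rank 6, and its Smith normal form has invariant factors (1,1,1,1,1,1).

The boundary map ∂_3: C_3 → C_2 sends each 3-simplex σ to the alternating sum Σ_i (−1)^i (σ with its i-th vertex removed). For instance
  ∂acde = cde − ade + ace − acd,
  ∂abde = bde − ade + abe − abd.
As a 10×5 matrix over Z this has rank 4, with invariant factors (1,1,1,1).

Computing H_k = (kernel of ∂_k) / (image of ∂_{k+1}):

  H_0: rank C_0 − rank ∂_1 = 5 − 4 = 1, and the invariant factors of ∂_1 are all 1, so H_0 ≅ Z.
  H_1: rank ker ∂_1 − rank ∂_2 = (10 − 4) − 6 = 0, and the invariant factors of ∂_2 are all 1, so H_1 ≅ 0.
  H_2: rank ker ∂_2 − rank ∂_3 = (10 − 6) − 4 = 0, and the invariant factors of ∂_3 are all 1, so H_2 ≅ 0.
  H_3: rank ker ∂_3 − rank ∂_4 = (5 − 4) − 0 = 1, and there is no ∂_4, so H_3 ≅ Z.

As a check, the Euler characteristic is 5 − 10 + 10 − 5 = 0, which agrees with 1 − 0 + 0 − 1 = 0.
(K is a triangulation of the 3-sphere S^3.)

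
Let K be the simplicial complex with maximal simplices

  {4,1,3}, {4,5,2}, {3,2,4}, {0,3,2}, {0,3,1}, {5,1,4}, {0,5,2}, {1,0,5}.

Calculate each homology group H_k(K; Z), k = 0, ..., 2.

H_0 = Z,  H_1 = 0,  H_2 = Z.

Fix the vertex order 0 < 1 < 2 < 3 < 4 < 5 and write every simplex with vertices in increasing order. Then dim K = 2 and the simplices of K are:

  0-simplices (6): [0], [1], [2], [3], [4], [5]
  1-simplices (12): [0,1], [0,2], [0,3], [0,5], [1,3], [1,4], [1,5], [2,3], [2,4], [2,5], [3,4], [4,5]
  2-simplices (8): [0,1,3], [0,1,5], [0,2,3], [0,2,5], [1,3,4], [1,4,5], [2,3,4], [2,4,5]

Hence C_0 ≅ Z^6, C_1 ≅ Z^12, C_2 ≅ Z^8.

The boundary map ∂_1: C_1 → C_0 is given by ∂[p,q] = [q] − [p].
As a 6×12 matrix over Z this has rank 5, with invariant factors (1,1,1,1,1).

∂_2: C_2 → C_1 maps a triangle to the signed sum of its edges. For instance
  ∂[2,4,5] = [4,5] − [2,5] + [2,4],
  ∂[0,1,3] = [1,3] − [0,3] + [0,1].
This gives a 12×8 integer matrix of rank 7; reducing to Smith normal form yields diagonal entries (1,1,1,1,1,1,1).

Computing H_k = (kernel of ∂_k) / (image of ∂_{k+1}):

  H_0: rank C_0 − rank ∂_1 = 6 − 5 = 1, and the invariant factors of ∂_1 are all 1, so H_0 ≅ Z.
  H_1: rank ker ∂_1 − rank ∂_2 = (12 − 5) − 7 = 0, and the invariant factors of ∂_2 are all 1, so H_1 ≅ 0.
  H_2: rank ker ∂_2 − rank ∂_3 = (8 − 7) − 0 = 1, and there is no ∂_3, so H_2 ≅ Z.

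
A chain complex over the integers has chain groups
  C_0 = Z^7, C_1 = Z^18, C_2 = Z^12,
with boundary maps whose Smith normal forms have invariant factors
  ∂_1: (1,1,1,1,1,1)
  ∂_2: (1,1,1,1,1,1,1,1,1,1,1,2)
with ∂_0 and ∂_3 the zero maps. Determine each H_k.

H_0 = Z,  H_1 = Z/2,  H_2 = 0.

H_0: b_0 = 7 − 0 − 6 = 1; torsion from ∂_1 factors > 1: none. So H_0 = Z.
H_1: b_1 = 18 − 6 − 12 = 0; torsion from ∂_2 factors > 1: [2]. So H_1 = Z/2.
H_2: b_2 = 12 − 12 − 0 = 0; torsion from ∂_3 factors > 1: none. So H_2 = 0.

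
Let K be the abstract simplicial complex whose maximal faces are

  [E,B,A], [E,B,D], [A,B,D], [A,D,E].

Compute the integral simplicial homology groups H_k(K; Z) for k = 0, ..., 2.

Take the total order A < B < D < E on the vertex set. Then K (dimension 2) consists of the simplices:

  0-simplices (4): A, B, D, E
  1-simplices (6): AB, AD, AE, BD, BE, DE
  2-simplices (4): ABD, ABE, ADE, BDE

Hence C_0 ≅ Z^4, C_1 ≅ Z^6, C_2 ≅ Z^4.

∂_1: C_1 → C_0 is given by ∂[p,q] = [q] − [p]. For instance
  ∂AE = E − A.
This gives a 4×6 integer matrix of rank 3; reducing to Smith normal form yields diagonal entries (1,1,1).

∂_2: C_2 → C_1 maps a triangle to the signed sum of its edges. For instance
  ∂ABD = BD − AD + AB,
  ∂ABE = BE − AE + AB.
The 6×4 boundary matrix has rank 3 and Smith normal form diag(1,1,1).

From H_k ≅ ker(∂_k) / im(∂_{k+1}) we obtain:

  H_0: rank C_0 − rank ∂_1 = 4 − 3 = 1, and the invariant factors of ∂_1 are all 1, so H_0 ≅ Z.
  H_1: rank ker ∂_1 − rank ∂_2 = (6 − 3) − 3 = 0, and the invariant factors of ∂_2 are all 1, so H_1 ≅ 0.
  H_2: rank ker ∂_2 − rank ∂_3 = (4 − 3) − 0 = 1, and there is no ∂_3, so H_2 ≅ Z.

As a check, the Euler characteristic is 4 − 6 + 4 = 2, which agrees with 1 − 0 + 1 = 2.

H_0 ≅ Z,  H_1 = 0,  H_2 ≅ Z.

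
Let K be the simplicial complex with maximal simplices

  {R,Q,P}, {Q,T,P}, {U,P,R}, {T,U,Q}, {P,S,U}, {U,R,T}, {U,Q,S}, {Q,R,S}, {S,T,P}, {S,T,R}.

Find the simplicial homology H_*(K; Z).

K has 6 vertices, 15 edges, 10 triangles.
rank ∂_0 = 0, rank ∂_1 = 5 ⇒ b_0 = 6 − 0 − 5 = 1; all invariant factors of ∂_1 are 1 so no torsion. So H_0 = Z.
rank ∂_1 = 5, rank ∂_2 = 10 ⇒ b_1 = 15 − 5 − 10 = 0; ∂_2 has invariant factor(s) [2] giving torsion. So H_1 = Z/2.
rank ∂_2 = 10, rank ∂_3 = 0 ⇒ b_2 = 10 − 10 − 0 = 0. So H_2 = 0.

H_0 = Z,  H_1 = Z/2,  H_2 = 0.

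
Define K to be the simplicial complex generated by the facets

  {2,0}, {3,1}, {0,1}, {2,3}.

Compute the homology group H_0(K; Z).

Fix the vertex order 0 < 1 < 2 < 3 and write every simplex with vertices in increasing order. Then dim K = 1 and the simplices of K are:

  0-simplices (4): [0], [1], [2], [3]
  1-simplices (4): [0,1], [0,2], [1,3], [2,3]

so the chain groups are C_0 ≅ Z^4, C_1 ≅ Z^4.

Boundary ∂_1: C_1 → C_0 is given by ∂[p,q] = [q] − [p]. For instance
  ∂[2,3] = [3] − [2].
The resulting 4×4 matrix has rank 3, and its Smith normal form has invariant factors (1,1,1).

Reading off H_k = ker ∂_k / im ∂_{k+1}:

  H_0: rank C_0 − rank ∂_1 = 4 − 3 = 1, and the invariant factors of ∂_1 are all 1, so H_0 ≅ Z.

H_0 ≅ Z.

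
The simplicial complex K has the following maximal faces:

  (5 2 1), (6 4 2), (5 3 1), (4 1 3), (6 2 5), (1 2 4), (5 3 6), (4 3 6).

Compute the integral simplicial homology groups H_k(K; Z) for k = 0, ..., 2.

Take the total order 1 < 2 < 3 < 4 < 5 < 6 on the vertex set. Then K (dimension 2) consists of the simplices:

  0-simplices (6): [1], [2], [3], [4], [5], [6]
  1-simplices (12): [1,2], [1,3], [1,4], [1,5], [2,4], [2,5], [2,6], [3,4], [3,5], [3,6], [4,6], [5,6]
  2-simplices (8): [1,2,4], [1,2,5], [1,3,4], [1,3,5], [2,4,6], [2,5,6], [3,4,6], [3,5,6]

so the chain groups are C_0 ≅ Z^6, C_1 ≅ Z^12, C_2 ≅ Z^8.

Boundary ∂_1: C_1 → C_0 sends each edge [p,q] (with p < q) to q − p. For instance
  ∂[3,6] = [6] − [3].
As a 6×12 matrix over Z this has rank 5, with invariant factors (1,1,1,1,1).

∂_2: C_2 → C_1 acts by ∂[p,q,r] = [q,r] − [p,r] + [p,q]. For instance
  ∂[2,4,6] = [4,6] − [2,6] + [2,4],
  ∂[3,5,6] = [5,6] − [3,6] + [3,5].
The 12×8 boundary matrix has rank 7 and Smith normal form diag(1,1,1,1,1,1,1).

Computing H_k = (kernel of ∂_k) / (image of ∂_{k+1}):

  H_0: rank C_0 − rank ∂_1 = 6 − 5 = 1, and the invariant factors of ∂_1 are all 1, so H_0 = Z.
  H_1: rank ker ∂_1 − rank ∂_2 = (12 − 5) − 7 = 0, and the invariant factors of ∂_2 are all 1, so H_1 = 0.
  H_2: rank ker ∂_2 − rank ∂_3 = (8 − 7) − 0 = 1, and there is no ∂_3, so H_2 = Z.

As a check, the Euler characteristic is 6 − 12 + 8 = 2, which agrees with 1 − 0 + 1 = 2.

H_0 = Z,  H_1 = 0,  H_2 = Z.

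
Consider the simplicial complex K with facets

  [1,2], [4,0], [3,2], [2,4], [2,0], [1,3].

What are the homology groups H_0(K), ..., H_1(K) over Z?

K has 5 vertices, 6 edges.
rank ∂_0 = 0, rank ∂_1 = 4 ⇒ b_0 = 5 − 0 − 4 = 1; all invariant factors of ∂_1 are 1 so no torsion. So H_0 ≅ Z.
rank ∂_1 = 4, rank ∂_2 = 0 ⇒ b_1 = 6 − 4 − 0 = 2. So H_1 ≅ Z^2.

H_0 = Z,  H_1 = Z^2.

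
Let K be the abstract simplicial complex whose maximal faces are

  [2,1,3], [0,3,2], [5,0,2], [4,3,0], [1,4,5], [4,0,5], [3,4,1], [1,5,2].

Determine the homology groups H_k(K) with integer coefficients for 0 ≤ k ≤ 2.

H_0 = Z,  H_1 = 0,  H_2 = Z.

K has 6 vertices, 12 edges, 8 triangles.
rank ∂_0 = 0, rank ∂_1 = 5 ⇒ b_0 = 6 − 0 − 5 = 1; all invariant factors of ∂_1 are 1 so no torsion. So H_0 = Z.
rank ∂_1 = 5, rank ∂_2 = 7 ⇒ b_1 = 12 − 5 − 7 = 0; all invariant factors of ∂_2 are 1 so no torsion. So H_1 = 0.
rank ∂_2 = 7, rank ∂_3 = 0 ⇒ b_2 = 8 − 7 − 0 = 1. So H_2 = Z.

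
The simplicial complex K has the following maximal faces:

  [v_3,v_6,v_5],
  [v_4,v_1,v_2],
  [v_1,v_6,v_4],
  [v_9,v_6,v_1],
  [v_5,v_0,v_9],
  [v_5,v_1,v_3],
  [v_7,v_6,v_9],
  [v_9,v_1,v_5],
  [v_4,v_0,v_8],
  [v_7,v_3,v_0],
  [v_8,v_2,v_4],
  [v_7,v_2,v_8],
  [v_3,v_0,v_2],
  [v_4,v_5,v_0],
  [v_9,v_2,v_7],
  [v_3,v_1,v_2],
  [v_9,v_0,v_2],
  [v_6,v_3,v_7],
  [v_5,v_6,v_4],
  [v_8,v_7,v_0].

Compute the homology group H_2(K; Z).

We work with the vertex ordering v_0 < v_1 < v_2 < v_3 < v_4 < v_5 < v_6 < v_7 < v_8 < v_9. The simplices of K, each written with vertices in increasing order, are:

  0-simplices (10): [v_0], [v_1], [v_2], [v_3], [v_4], [v_5], [v_6], [v_7], [v_8], [v_9]
  1-simplices (30): (30 of them)
  2-simplices (20): (20 of them)

Hence C_0 ≅ Z^10, C_1 ≅ Z^30, C_2 ≅ Z^20.

∂_1: C_1 → C_0 is given by ∂[p,q] = [q] − [p]. For instance
  ∂[v_4,v_5] = [v_5] − [v_4].
The 10×30 boundary matrix has rank 9 and Smith normal form diag(1,1,1,1,1,1,1,1,1).

Boundary ∂_2: C_2 → C_1 maps a triangle to the signed sum of its edges. For instance
  ∂[v_2,v_7,v_8] = [v_7,v_8] − [v_2,v_8] + [v_2,v_7],
  ∂[v_0,v_5,v_9] = [v_5,v_9] − [v_0,v_9] + [v_0,v_5].
The 30×20 boundary matrix has rank 20 and Smith normal form diag(1,1,1,1,1,1,1,1,1,1,1,1,1,1,1,1,1,1,1,2).

Computing H_k = (kernel of ∂_k) / (image of ∂_{k+1}):

  H_2: rank ker ∂_2 − rank ∂_3 = (20 − 20) − 0 = 0, and there is no ∂_3, so H_2 ≅ 0.

H_2 = 0.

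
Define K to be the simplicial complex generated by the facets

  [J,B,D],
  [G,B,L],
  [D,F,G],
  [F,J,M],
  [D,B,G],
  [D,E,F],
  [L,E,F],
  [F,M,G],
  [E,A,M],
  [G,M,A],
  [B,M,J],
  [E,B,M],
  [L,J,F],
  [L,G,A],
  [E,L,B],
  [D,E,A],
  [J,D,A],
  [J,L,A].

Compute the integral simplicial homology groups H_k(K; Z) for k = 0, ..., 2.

We work with the vertex ordering A < B < D < E < F < G < J < L < M. The simplices of K, each written with vertices in increasing order, are:

  0-simplices (9): A, B, D, E, F, G, J, L, M
  1-simplices (27): AD, AE, AG, AJ, AL, AM, BD, BE, BG, BJ, BL, BM, DE, DF, DG, DJ, EF, EL, EM, FG, FJ, FL, FM, GL, GM, JL, JM
  2-simplices (18): ADE, ADJ, AEM, AGL, AGM, AJL, BDG, BDJ, BEL, BEM, BGL, BJM, DEF, DFG, EFL, FGM, FJL, FJM

so the chain groups are C_0 ≅ Z^9, C_1 ≅ Z^27, C_2 ≅ Z^18.

∂_1: C_1 → C_0 maps an edge to its endpoints' difference, ∂[p,q] = q − p. For instance
  ∂AG = G − A.
As a 9×27 matrix over Z this has rank 8, with invariant factors (1,1,1,1,1,1,1,1).

Boundary ∂_2: C_2 → C_1 maps a triangle to the signed sum of its edges. For instance
  ∂DFG = FG − DG + DF,
  ∂AGM = GM − AM + AG.
As a 27×18 matrix over Z this has rank 17, with invariant factors (1,1,1,1,1,1,1,1,1,1,1,1,1,1,1,1,1).

Reading off H_k = ker ∂_k / im ∂_{k+1}:

  H_0: rank C_0 − rank ∂_1 = 9 − 8 = 1, and the invariant factors of ∂_1 are all 1, so H_0 = Z.
  H_1: rank ker ∂_1 − rank ∂_2 = (27 − 8) − 17 = 2, and the invariant factors of ∂_2 are all 1, so H_1 = Z^2.
  H_2: rank ker ∂_2 − rank ∂_3 = (18 − 17) − 0 = 1, and there is no ∂_3, so H_2 = Z.

H_0 ≅ Z,  H_1 ≅ Z^2,  H_2 ≅ Z.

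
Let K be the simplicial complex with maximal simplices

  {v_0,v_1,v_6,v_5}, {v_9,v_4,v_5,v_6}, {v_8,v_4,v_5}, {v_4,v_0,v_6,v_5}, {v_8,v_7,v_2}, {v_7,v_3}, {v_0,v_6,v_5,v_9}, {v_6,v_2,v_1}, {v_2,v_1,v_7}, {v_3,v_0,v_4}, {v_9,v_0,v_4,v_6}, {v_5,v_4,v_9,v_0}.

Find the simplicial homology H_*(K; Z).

H_0 = Z,  H_1 = Z^2,  H_2 = 0,  H_3 = Z.

We work with the vertex ordering v_0 < v_1 < v_2 < v_3 < v_4 < v_5 < v_6 < v_7 < v_8 < v_9. The simplices of K, each written with vertices in increasing order, are:

  0-simplices (10): [v_0], [v_1], [v_2], [v_3], [v_4], [v_5], [v_6], [v_7], [v_8], [v_9]
  1-simplices (24): (24 of them)
  2-simplices (18): (18 of them)
  3-simplices (6): [v_0,v_1,v_5,v_6], [v_0,v_4,v_5,v_6], [v_0,v_4,v_5,v_9], [v_0,v_4,v_6,v_9], [v_0,v_5,v_6,v_9], [v_4,v_5,v_6,v_9]

Hence C_0 ≅ Z^10, C_1 ≅ Z^24, C_2 ≅ Z^18, C_3 ≅ Z^6.

Boundary ∂_1: C_1 → C_0 is given by ∂[p,q] = [q] − [p]. For instance
  ∂[v_2,v_6] = [v_6] − [v_2].
The resulting 10×24 matrix has rank 9, and its Smith normal form has invariant factors (1,1,1,1,1,1,1,1,1).

Boundary ∂_2: C_2 → C_1 sends each 2-simplex [p,q,r] to [q,r] − [p,r] + [p,q]. For instance
  ∂[v_0,v_6,v_9] = [v_6,v_9] − [v_0,v_9] + [v_0,v_6],
  ∂[v_2,v_7,v_8] = [v_7,v_8] − [v_2,v_8] + [v_2,v_7].
This gives a 24×18 integer matrix of rank 13; reducing to Smith normal form yields diagonal entries (1,1,1,1,1,1,1,1,1,1,1,1,1).

∂_3: C_3 → C_2 sends each 3-simplex σ to the alternating sum Σ_i (−1)^i (σ with its i-th vertex removed). For instance
  ∂[v_0,v_4,v_6,v_9] = [v_4,v_6,v_9] − [v_0,v_6,v_9] + [v_0,v_4,v_9] − [v_0,v_4,v_6],
  ∂[v_0,v_4,v_5,v_6] = [v_4,v_5,v_6] − [v_0,v_5,v_6] + [v_0,v_4,v_6] − [v_0,v_4,v_5].
This gives a 18×6 integer matrix of rank 5; reducing to Smith normal form yields diagonal entries (1,1,1,1,1).

Reading off H_k = ker ∂_k / im ∂_{k+1}:

  H_0: rank C_0 − rank ∂_1 = 10 − 9 = 1, and the invariant factors of ∂_1 are all 1, so H_0 ≅ Z.
  H_1: rank ker ∂_1 − rank ∂_2 = (24 − 9) − 13 = 2, and the invariant factors of ∂_2 are all 1, so H_1 ≅ Z^2.
  H_2: rank ker ∂_2 − rank ∂_3 = (18 − 13) − 5 = 0, and the invariant factors of ∂_3 are all 1, so H_2 ≅ 0.
  H_3: rank ker ∂_3 − rank ∂_4 = (6 − 5) − 0 = 1, and there is no ∂_4, so H_3 ≅ Z.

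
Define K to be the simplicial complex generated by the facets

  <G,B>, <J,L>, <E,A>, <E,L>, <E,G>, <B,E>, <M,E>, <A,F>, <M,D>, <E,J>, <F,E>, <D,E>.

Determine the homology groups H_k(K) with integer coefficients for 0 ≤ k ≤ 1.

Order the vertices as A < B < D < E < F < G < J < L < M. Listing each simplex with vertices in this order, K has dimension 1 with simplices:

  0-simplices (9): A, B, D, E, F, G, J, L, M
  1-simplices (12): AE, AF, BE, BG, DE, DM, EF, EG, EJ, EL, EM, JL

so the chain groups are C_0 ≅ Z^9, C_1 ≅ Z^12.

The boundary map ∂_1: C_1 → C_0 sends each edge [p,q] (with p < q) to q − p. For instance
  ∂JL = L − J.
The resulting 9×12 matrix has rank 8, and its Smith normal form has invariant factors (1,1,1,1,1,1,1,1).

Now H_k = ker ∂_k / im ∂_{k+1}, so:

  H_0: rank C_0 − rank ∂_1 = 9 − 8 = 1, and the invariant factors of ∂_1 are all 1, so H_0 ≅ Z.
  H_1: rank ker ∂_1 − rank ∂_2 = (12 − 8) − 0 = 4, and there is no ∂_2, so H_1 ≅ Z^4.

As a check, the Euler characteristic is 9 − 12 = -3, which agrees with 1 − 4 = -3.

H_0 ≅ Z,  H_1 ≅ Z^4.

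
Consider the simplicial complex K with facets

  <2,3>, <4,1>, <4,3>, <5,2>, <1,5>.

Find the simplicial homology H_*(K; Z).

H_0 ≅ Z,  H_1 ≅ Z.

Take the total order 1 < 2 < 3 < 4 < 5 on the vertex set. Then K (dimension 1) consists of the simplices:

  0-simplices (5): [1], [2], [3], [4], [5]
  1-simplices (5): [1,4], [1,5], [2,3], [2,5], [3,4]

giving chain groups C_0 ≅ Z^5, C_1 ≅ Z^5.

∂_1: C_1 → C_0 maps an edge to its endpoints' difference, ∂[p,q] = q − p.
The resulting 5×5 matrix has rank 4, and its Smith normal form has invariant factors (1,1,1,1).

Now H_k = ker ∂_k / im ∂_{k+1}, so:

  H_0: rank C_0 − rank ∂_1 = 5 − 4 = 1, and the invariant factors of ∂_1 are all 1, so H_0 ≅ Z.
  H_1: rank ker ∂_1 − rank ∂_2 = (5 − 4) − 0 = 1, and there is no ∂_2, so H_1 ≅ Z.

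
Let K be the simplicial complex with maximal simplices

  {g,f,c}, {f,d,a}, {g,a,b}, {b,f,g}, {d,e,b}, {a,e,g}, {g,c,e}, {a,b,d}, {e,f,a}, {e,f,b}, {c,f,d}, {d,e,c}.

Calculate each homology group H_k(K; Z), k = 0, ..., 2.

H_0 ≅ Z,  H_1 ≅ Z_2,  H_2 = 0.

K has 7 vertices, 18 edges, 12 triangles.
rank ∂_0 = 0, rank ∂_1 = 6 ⇒ b_0 = 7 − 0 − 6 = 1; all invariant factors of ∂_1 are 1 so no torsion. So H_0 ≅ Z.
rank ∂_1 = 6, rank ∂_2 = 12 ⇒ b_1 = 18 − 6 − 12 = 0; ∂_2 has invariant factor(s) [2] giving torsion. So H_1 ≅ Z_2.
rank ∂_2 = 12, rank ∂_3 = 0 ⇒ b_2 = 12 − 12 − 0 = 0. So H_2 ≅ 0.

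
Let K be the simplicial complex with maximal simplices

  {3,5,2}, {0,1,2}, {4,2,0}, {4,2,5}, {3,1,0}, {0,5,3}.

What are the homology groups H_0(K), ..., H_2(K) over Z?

We work with the vertex ordering 0 < 1 < 2 < 3 < 4 < 5. The simplices of K, each written with vertices in increasing order, are:

  0-simplices (6): [0], [1], [2], [3], [4], [5]
  1-simplices (12): [0,1], [0,2], [0,3], [0,4], [0,5], [1,2], [1,3], [2,3], [2,4], [2,5], [3,5], [4,5]
  2-simplices (6): [0,1,2], [0,1,3], [0,2,4], [0,3,5], [2,3,5], [2,4,5]

Hence C_0 ≅ Z^6, C_1 ≅ Z^12, C_2 ≅ Z^6.

The boundary map ∂_1: C_1 → C_0 is given by ∂[p,q] = [q] − [p].
The resulting 6×12 matrix has rank 5, and its Smith normal form has invariant factors (1,1,1,1,1).

The boundary map ∂_2: C_2 → C_1 maps a triangle to the signed sum of its edges. For instance
  ∂[2,3,5] = [3,5] − [2,5] + [2,3],
  ∂[0,3,5] = [3,5] − [0,5] + [0,3].
As a 12×6 matrix over Z this has rank 6, with invariant factors (1,1,1,1,1,1).

Reading off H_k = ker ∂_k / im ∂_{k+1}:

  H_0: rank C_0 − rank ∂_1 = 6 − 5 = 1, and the invariant factors of ∂_1 are all 1, so H_0 ≅ Z.
  H_1: rank ker ∂_1 − rank ∂_2 = (12 − 5) − 6 = 1, and the invariant factors of ∂_2 are all 1, so H_1 ≅ Z.
  H_2: rank ker ∂_2 − rank ∂_3 = (6 − 6) − 0 = 0, and there is no ∂_3, so H_2 ≅ 0.

H_0 ≅ Z,  H_1 ≅ Z,  H_2 = 0.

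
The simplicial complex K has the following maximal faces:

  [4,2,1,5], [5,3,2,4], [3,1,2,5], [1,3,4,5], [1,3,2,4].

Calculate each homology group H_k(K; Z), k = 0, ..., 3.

H_0 ≅ Z,  H_1 = 0,  H_2 = 0,  H_3 ≅ Z.

Fix the vertex order 1 < 2 < 3 < 4 < 5 and write every simplex with vertices in increasing order. Then dim K = 3 and the simplices of K are:

  0-simplices (5): [1], [2], [3], [4], [5]
  1-simplices (10): [1,2], [1,3], [1,4], [1,5], [2,3], [2,4], [2,5], [3,4], [3,5], [4,5]
  2-simplices (10): [1,2,3], [1,2,4], [1,2,5], [1,3,4], [1,3,5], [1,4,5], [2,3,4], [2,3,5], [2,4,5], [3,4,5]
  3-simplices (5): [1,2,3,4], [1,2,3,5], [1,2,4,5], [1,3,4,5], [2,3,4,5]

giving chain groups C_0 ≅ Z^5, C_1 ≅ Z^10, C_2 ≅ Z^10, C_3 ≅ Z^5.

The boundary map ∂_1: C_1 → C_0 sends each edge [p,q] (with p < q) to q − p.
As a 5×10 matrix over Z this has rank 4, with invariant factors (1,1,1,1).

Boundary ∂_2: C_2 → C_1 maps a triangle to the signed sum of its edges. For instance
  ∂[1,4,5] = [4,5] − [1,5] + [1,4],
  ∂[2,4,5] = [4,5] − [2,5] + [2,4].
The resulting 10×10 matrix has rank 6, and its Smith normal form has invariant factors (1,1,1,1,1,1).

∂_3: C_3 → C_2 sends each 3-simplex σ to the alternating sum Σ_i (−1)^i (σ with its i-th vertex removed). For instance
  ∂[1,2,4,5] = [2,4,5] − [1,4,5] + [1,2,5] − [1,2,4],
  ∂[1,3,4,5] = [3,4,5] − [1,4,5] + [1,3,5] − [1,3,4].
As a 10×5 matrix over Z this has rank 4, with invariant factors (1,1,1,1).

Now H_k = ker ∂_k / im ∂_{k+1}, so:

  H_0: rank C_0 − rank ∂_1 = 5 − 4 = 1, and the invariant factors of ∂_1 are all 1, so H_0 = Z.
  H_1: rank ker ∂_1 − rank ∂_2 = (10 − 4) − 6 = 0, and the invariant factors of ∂_2 are all 1, so H_1 = 0.
  H_2: rank ker ∂_2 − rank ∂_3 = (10 − 6) − 4 = 0, and the invariant factors of ∂_3 are all 1, so H_2 = 0.
  H_3: rank ker ∂_3 − rank ∂_4 = (5 − 4) − 0 = 1, and there is no ∂_4, so H_3 = Z.

(K is a triangulation of the 3-sphere S^3.)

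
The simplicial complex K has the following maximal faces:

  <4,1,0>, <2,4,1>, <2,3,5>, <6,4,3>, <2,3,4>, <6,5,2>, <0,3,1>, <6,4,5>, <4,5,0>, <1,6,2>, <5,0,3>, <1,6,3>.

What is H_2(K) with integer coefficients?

We work with the vertex ordering 0 < 1 < 2 < 3 < 4 < 5 < 6. The simplices of K, each written with vertices in increasing order, are:

  0-simplices (7): [0], [1], [2], [3], [4], [5], [6]
  1-simplices (18): [0,1], [0,3], [0,4], [0,5], [1,2], [1,3], [1,4], [1,6], [2,3], [2,4], [2,5], [2,6], [3,4], [3,5], [3,6], [4,5], [4,6], [5,6]
  2-simplices (12): [0,1,3], [0,1,4], [0,3,5], [0,4,5], [1,2,4], [1,2,6], [1,3,6], [2,3,4], [2,3,5], [2,5,6], [3,4,6], [4,5,6]

giving chain groups C_0 ≅ Z^7, C_1 ≅ Z^18, C_2 ≅ Z^12.

The boundary map ∂_1: C_1 → C_0 maps an edge to its endpoints' difference, ∂[p,q] = q − p.
This gives a 7×18 integer matrix of rank 6; reducing to Smith normal form yields diagonal entries (1,1,1,1,1,1).

Boundary ∂_2: C_2 → C_1 sends each 2-simplex [p,q,r] to [q,r] − [p,r] + [p,q]. For instance
  ∂[2,3,4] = [3,4] − [2,4] + [2,3],
  ∂[3,4,6] = [4,6] − [3,6] + [3,4].
The 18×12 boundary matrix has rank 12 and Smith normal form diag(1,1,1,1,1,1,1,1,1,1,1,2).

Reading off H_k = ker ∂_k / im ∂_{k+1}:

  H_2: rank ker ∂_2 − rank ∂_3 = (12 − 12) − 0 = 0, and there is no ∂_3, so H_2 ≅ 0.

(K is a triangulation of the real projective plane RP^2.)

H_2 = 0.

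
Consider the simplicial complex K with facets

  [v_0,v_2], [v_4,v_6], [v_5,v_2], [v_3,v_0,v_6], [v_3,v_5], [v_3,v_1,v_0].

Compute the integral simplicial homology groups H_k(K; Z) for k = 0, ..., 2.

H_0 = Z,  H_1 = Z,  H_2 = 0.

Order the vertices as v_0 < v_1 < v_2 < v_3 < v_4 < v_5 < v_6. Listing each simplex with vertices in this order, K has dimension 2 with simplices:

  0-simplices (7): [v_0], [v_1], [v_2], [v_3], [v_4], [v_5], [v_6]
  1-simplices (9): [v_0,v_1], [v_0,v_2], [v_0,v_3], [v_0,v_6], [v_1,v_3], [v_2,v_5], [v_3,v_5], [v_3,v_6], [v_4,v_6]
  2-simplices (2): [v_0,v_1,v_3], [v_0,v_3,v_6]

Hence C_0 ≅ Z^7, C_1 ≅ Z^9, C_2 ≅ Z^2.

Boundary ∂_1: C_1 → C_0 maps an edge to its endpoints' difference, ∂[p,q] = q − p.
As a 7×9 matrix over Z this has rank 6, with invariant factors (1,1,1,1,1,1).

The boundary map ∂_2: C_2 → C_1 maps a triangle to the signed sum of its edges. For instance
  ∂[v_0,v_3,v_6] = [v_3,v_6] − [v_0,v_6] + [v_0,v_3],
  ∂[v_0,v_1,v_3] = [v_1,v_3] − [v_0,v_3] + [v_0,v_1].
As a 9×2 matrix over Z this has rank 2, with invariant factors (1,1).

From H_k ≅ ker(∂_k) / im(∂_{k+1}) we obtain:

  H_0: rank C_0 − rank ∂_1 = 7 − 6 = 1, and the invariant factors of ∂_1 are all 1, so H_0 = Z.
  H_1: rank ker ∂_1 − rank ∂_2 = (9 − 6) − 2 = 1, and the invariant factors of ∂_2 are all 1, so H_1 = Z.
  H_2: rank ker ∂_2 − rank ∂_3 = (2 − 2) − 0 = 0, and there is no ∂_3, so H_2 = 0.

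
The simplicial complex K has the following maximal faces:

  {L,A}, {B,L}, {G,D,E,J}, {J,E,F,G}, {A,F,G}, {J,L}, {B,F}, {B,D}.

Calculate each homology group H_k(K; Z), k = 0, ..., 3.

Fix the vertex order A < B < D < E < F < G < J < L and write every simplex with vertices in increasing order. Then dim K = 3 and the simplices of K are:

  0-simplices (8): A, B, D, E, F, G, J, L
  1-simplices (16): AF, AG, AL, BD, BF, BL, DE, DG, DJ, EF, EG, EJ, FG, FJ, GJ, JL
  2-simplices (8): AFG, DEG, DEJ, DGJ, EFG, EFJ, EGJ, FGJ
  3-simplices (2): DEGJ, EFGJ

so the chain groups are C_0 ≅ Z^8, C_1 ≅ Z^16, C_2 ≅ Z^8, C_3 ≅ Z^2.

Boundary ∂_1: C_1 → C_0 maps an edge to its endpoints' difference, ∂[p,q] = q − p. For instance
  ∂AG = G − A.
The 8×16 boundary matrix has rank 7 and Smith normal form diag(1,1,1,1,1,1,1).

∂_2: C_2 → C_1 maps a triangle to the signed sum of its edges. For instance
  ∂DGJ = GJ − DJ + DG,
  ∂DEG = EG − DG + DE.
This gives a 16×8 integer matrix of rank 6; reducing to Smith normal form yields diagonal entries (1,1,1,1,1,1).

The boundary map ∂_3: C_3 → C_2 sends each 3-simplex σ to the alternating sum Σ_i (−1)^i (σ with its i-th vertex removed). For instance
  ∂DEGJ = EGJ − DGJ + DEJ − DEG,
  ∂EFGJ = FGJ − EGJ + EFJ − EFG.
The 8×2 boundary matrix has rank 2 and Smith normal form diag(1,1).

Now H_k = ker ∂_k / im ∂_{k+1}, so:

  H_0: rank C_0 − rank ∂_1 = 8 − 7 = 1, and the invariant factors of ∂_1 are all 1, so H_0 = Z.
  H_1: rank ker ∂_1 − rank ∂_2 = (16 − 7) − 6 = 3, and the invariant factors of ∂_2 are all 1, so H_1 = Z^3.
  H_2: rank ker ∂_2 − rank ∂_3 = (8 − 6) − 2 = 0, and the invariant factors of ∂_3 are all 1, so H_2 = 0.
  H_3: rank ker ∂_3 − rank ∂_4 = (2 − 2) − 0 = 0, and there is no ∂_4, so H_3 = 0.

H_0 ≅ Z,  H_1 ≅ Z^3,  H_2 = 0,  H_3 = 0.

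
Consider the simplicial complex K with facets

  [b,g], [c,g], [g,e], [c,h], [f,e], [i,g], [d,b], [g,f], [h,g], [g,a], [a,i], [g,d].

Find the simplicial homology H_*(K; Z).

H_0 ≅ Z,  H_1 ≅ Z^4.

Order the vertices as a < b < c < d < e < f < g < h < i. Listing each simplex with vertices in this order, K has dimension 1 with simplices:

  0-simplices (9): a, b, c, d, e, f, g, h, i
  1-simplices (12): ag, ai, bd, bg, cg, ch, dg, ef, eg, fg, gh, gi

so the chain groups are C_0 ≅ Z^9, C_1 ≅ Z^12.

The boundary map ∂_1: C_1 → C_0 sends each edge [p,q] (with p < q) to q − p. For instance
  ∂bd = d − b.
This gives a 9×12 integer matrix of rank 8; reducing to Smith normal form yields diagonal entries (1,1,1,1,1,1,1,1).

Reading off H_k = ker ∂_k / im ∂_{k+1}:

  H_0: rank C_0 − rank ∂_1 = 9 − 8 = 1, and the invariant factors of ∂_1 are all 1, so H_0 ≅ Z.
  H_1: rank ker ∂_1 − rank ∂_2 = (12 − 8) − 0 = 4, and there is no ∂_2, so H_1 ≅ Z^4.

As a check, the Euler characteristic is 9 − 12 = -3, which agrees with 1 − 4 = -3.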